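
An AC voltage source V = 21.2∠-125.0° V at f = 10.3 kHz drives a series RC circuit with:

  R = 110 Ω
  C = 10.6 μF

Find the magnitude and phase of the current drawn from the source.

Step 1 — Angular frequency: ω = 2π·f = 2π·1.03e+04 = 6.472e+04 rad/s.
Step 2 — Component impedances:
  R: Z = R = 110 Ω
  C: Z = 1/(jωC) = -j/(ω·C) = 0 - j1.458 Ω
Step 3 — Series combination: Z_total = R + C = 110 - j1.458 Ω = 110∠-0.8° Ω.
Step 4 — Source phasor: V = 21.2∠-125.0° V = -12.16 - j17.37 V.
Step 5 — Ohm's law: I = V / Z_total = (-12.16 - j17.37) / (110 - j1.458) = -0.1084 - j0.1593 A.
Step 6 — Convert to polar: |I| = 0.1927 A, ∠I = -124.2°.

I = 0.1927∠-124.2° A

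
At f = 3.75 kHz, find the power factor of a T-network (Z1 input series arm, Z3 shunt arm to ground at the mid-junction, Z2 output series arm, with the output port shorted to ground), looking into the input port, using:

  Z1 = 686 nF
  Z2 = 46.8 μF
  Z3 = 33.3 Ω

Step 1 — Angular frequency: ω = 2π·f = 2π·3750 = 2.356e+04 rad/s.
Step 2 — Component impedances:
  Z1: Z = 1/(jωC) = -j/(ω·C) = 0 - j61.87 Ω
  Z2: Z = 1/(jωC) = -j/(ω·C) = 0 - j0.9069 Ω
  Z3: Z = R = 33.3 Ω
Step 3 — With the output port shorted to ground, the output series arm Z2 runs from the junction to ground; the shunt arm Z3 also runs from the junction to ground. They appear in parallel: Z3 || Z2 = 0.02468 - j0.9062 Ω.
Step 4 — Series with input arm Z1: Z_in = Z1 + (Z3 || Z2) = 0.02468 - j62.77 Ω = 62.77∠-90.0° Ω.
Step 5 — Power factor: PF = cos(φ) = Re(Z)/|Z| = 0.024679/62.774 = 0.0003931.
Step 6 — Type: Im(Z) = -62.77 ⇒ leading (phase φ = -90.0°).

PF = 0.0003931 (leading, φ = -90.0°)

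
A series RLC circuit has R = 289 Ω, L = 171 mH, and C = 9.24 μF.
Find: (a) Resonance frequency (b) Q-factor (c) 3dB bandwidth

Step 1 — Resonance: ω₀ = 1/√(LC) = 1/√(0.171·9.24e-06) = 795.5 rad/s.
Step 2 — f₀ = ω₀/(2π) = 126.6 Hz.
Step 3 — Series Q: Q = ω₀L/R = 795.5·0.171/289 = 0.4707.
Step 4 — Bandwidth: Δω = ω₀/Q = 1690 rad/s; BW = Δω/(2π) = 269 Hz.

(a) f₀ = 126.6 Hz  (b) Q = 0.4707  (c) BW = 269 Hz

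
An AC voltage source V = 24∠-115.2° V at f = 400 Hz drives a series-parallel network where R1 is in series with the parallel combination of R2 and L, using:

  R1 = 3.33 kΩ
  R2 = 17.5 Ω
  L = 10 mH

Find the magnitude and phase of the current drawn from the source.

Step 1 — Angular frequency: ω = 2π·f = 2π·400 = 2513 rad/s.
Step 2 — Component impedances:
  R1: Z = R = 3330 Ω
  R2: Z = R = 17.5 Ω
  L: Z = jωL = j·2513·0.01 = 0 + j25.13 Ω
Step 3 — Parallel branch: R2 || L = 1/(1/R2 + 1/L) = 11.79 + j8.206 Ω.
Step 4 — Series with R1: Z_total = R1 + (R2 || L) = 3342 + j8.206 Ω = 3342∠0.1° Ω.
Step 5 — Source phasor: V = 24∠-115.2° V = -10.22 - j21.72 V.
Step 6 — Ohm's law: I = V / Z_total = (-10.22 - j21.72) / (3342 + j8.206) = -0.003074 - j0.006491 A.
Step 7 — Convert to polar: |I| = 0.007182 A, ∠I = -115.3°.

I = 0.007182∠-115.3° A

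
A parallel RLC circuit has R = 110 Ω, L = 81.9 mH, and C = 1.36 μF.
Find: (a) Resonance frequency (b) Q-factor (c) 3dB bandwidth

Step 1 — Resonance: ω₀ = 1/√(LC) = 1/√(0.0819·1.36e-06) = 2996 rad/s.
Step 2 — f₀ = ω₀/(2π) = 476.9 Hz.
Step 3 — Parallel Q: Q = R/(ω₀L) = 110/(2996·0.0819) = 0.4482.
Step 4 — Bandwidth: Δω = ω₀/Q = 6684 rad/s; BW = Δω/(2π) = 1064 Hz.

(a) f₀ = 476.9 Hz  (b) Q = 0.4482  (c) BW = 1064 Hz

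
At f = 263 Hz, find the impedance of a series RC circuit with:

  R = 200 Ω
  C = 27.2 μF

Step 1 — Angular frequency: ω = 2π·f = 2π·263 = 1652 rad/s.
Step 2 — Component impedances:
  R: Z = R = 200 Ω
  C: Z = 1/(jωC) = -j/(ω·C) = 0 - j22.25 Ω
Step 3 — Series combination: Z_total = R + C = 200 - j22.25 Ω = 201.2∠-6.3° Ω.

Z = 200 - j22.25 Ω = 201.2∠-6.3° Ω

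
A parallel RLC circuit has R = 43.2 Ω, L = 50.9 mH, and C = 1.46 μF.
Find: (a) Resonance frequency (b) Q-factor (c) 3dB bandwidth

Step 1 — Resonance: ω₀ = 1/√(LC) = 1/√(0.0509·1.46e-06) = 3668 rad/s.
Step 2 — f₀ = ω₀/(2π) = 583.8 Hz.
Step 3 — Parallel Q: Q = R/(ω₀L) = 43.2/(3668·0.0509) = 0.2314.
Step 4 — Bandwidth: Δω = ω₀/Q = 1.585e+04 rad/s; BW = Δω/(2π) = 2523 Hz.

(a) f₀ = 583.8 Hz  (b) Q = 0.2314  (c) BW = 2523 Hz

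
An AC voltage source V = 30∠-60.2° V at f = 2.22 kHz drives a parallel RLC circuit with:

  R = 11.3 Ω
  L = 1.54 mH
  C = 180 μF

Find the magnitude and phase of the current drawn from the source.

Step 1 — Angular frequency: ω = 2π·f = 2π·2220 = 1.395e+04 rad/s.
Step 2 — Component impedances:
  R: Z = R = 11.3 Ω
  L: Z = jωL = j·1.395e+04·0.00154 = 0 + j21.48 Ω
  C: Z = 1/(jωC) = -j/(ω·C) = 0 - j0.3983 Ω
Step 3 — Parallel combination: 1/Z_total = 1/R + 1/L + 1/C; Z_total = 0.01455 - j0.4053 Ω = 0.4055∠-87.9° Ω.
Step 4 — Source phasor: V = 30∠-60.2° V = 14.91 - j26.03 V.
Step 5 — Ohm's law: I = V / Z_total = (14.91 - j26.03) / (0.01455 - j0.4053) = 65.47 + j34.44 A.
Step 6 — Convert to polar: |I| = 73.97 A, ∠I = 27.7°.

I = 73.97∠27.7° A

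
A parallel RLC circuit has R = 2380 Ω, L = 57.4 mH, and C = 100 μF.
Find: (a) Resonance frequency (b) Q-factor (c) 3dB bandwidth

Step 1 — Resonance: ω₀ = 1/√(LC) = 1/√(0.0574·0.0001) = 417.4 rad/s.
Step 2 — f₀ = ω₀/(2π) = 66.43 Hz.
Step 3 — Parallel Q: Q = R/(ω₀L) = 2380/(417.4·0.0574) = 99.34.
Step 4 — Bandwidth: Δω = ω₀/Q = 4.202 rad/s; BW = Δω/(2π) = 0.6687 Hz.

(a) f₀ = 66.43 Hz  (b) Q = 99.34  (c) BW = 0.6687 Hz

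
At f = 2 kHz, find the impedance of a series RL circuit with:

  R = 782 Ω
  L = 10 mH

Step 1 — Angular frequency: ω = 2π·f = 2π·2000 = 1.257e+04 rad/s.
Step 2 — Component impedances:
  R: Z = R = 782 Ω
  L: Z = jωL = j·1.257e+04·0.01 = 0 + j125.7 Ω
Step 3 — Series combination: Z_total = R + L = 782 + j125.7 Ω = 792∠9.1° Ω.

Z = 782 + j125.7 Ω = 792∠9.1° Ω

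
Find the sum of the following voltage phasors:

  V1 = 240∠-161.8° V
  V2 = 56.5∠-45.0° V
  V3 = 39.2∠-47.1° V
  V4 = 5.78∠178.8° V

Step 1 — Convert each phasor to rectangular form:
  V1 = 240·(cos(-161.8°) + j·sin(-161.8°)) = -228 - j74.96 V
  V2 = 56.5·(cos(-45.0°) + j·sin(-45.0°)) = 39.95 - j39.95 V
  V3 = 39.2·(cos(-47.1°) + j·sin(-47.1°)) = 26.68 - j28.72 V
  V4 = 5.78·(cos(178.8°) + j·sin(178.8°)) = -5.779 + j0.121 V
Step 2 — Sum components: V_total = -167.1 - j143.5 V.
Step 3 — Convert to polar: |V_total| = 220.3 V, ∠V_total = -139.3°.

V_total = 220.3∠-139.3° V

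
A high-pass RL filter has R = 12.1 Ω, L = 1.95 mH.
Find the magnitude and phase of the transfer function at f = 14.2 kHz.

Step 1 — Angular frequency: ω = 2π·1.42e+04 = 8.922e+04 rad/s.
Step 2 — Transfer function: H(jω) = jωL/(R + jωL).
Step 3 — Numerator jωL = j·174; denominator R + jωL = 12.1 + j174.
Step 4 — H = 0.9952 + j0.06921.
Step 5 — Magnitude: |H| = 0.9976 (-0.0 dB); phase: φ = 4.0°.

|H| = 0.9976 (-0.0 dB), φ = 4.0°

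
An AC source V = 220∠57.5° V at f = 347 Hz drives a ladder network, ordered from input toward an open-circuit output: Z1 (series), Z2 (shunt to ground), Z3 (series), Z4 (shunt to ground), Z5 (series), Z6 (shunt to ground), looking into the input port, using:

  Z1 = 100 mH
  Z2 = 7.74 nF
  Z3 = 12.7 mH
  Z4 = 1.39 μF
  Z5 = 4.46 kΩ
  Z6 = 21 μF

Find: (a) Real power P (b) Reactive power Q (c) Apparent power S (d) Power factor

Step 1 — Angular frequency: ω = 2π·f = 2π·347 = 2180 rad/s.
Step 2 — Component impedances:
  Z1: Z = jωL = j·2180·0.1 = 0 + j218 Ω
  Z2: Z = 1/(jωC) = -j/(ω·C) = 0 - j5.926e+04 Ω
  Z3: Z = jωL = j·2180·0.0127 = 0 + j27.69 Ω
  Z4: Z = 1/(jωC) = -j/(ω·C) = 0 - j330 Ω
  Z5: Z = R = 4460 Ω
  Z6: Z = 1/(jωC) = -j/(ω·C) = 0 - j21.84 Ω
Step 3 — Ladder network (open output): work backward from the far end, alternating series and parallel combinations. Z_in = 24.02 - j80.84 Ω = 84.33∠-73.5° Ω.
Step 4 — Source phasor: V = 220∠57.5° V = 118.2 + j185.5 V.
Step 5 — Current: I = V / Z = -1.71 + j1.97 A = 2.609∠131.0° A.
Step 6 — Complex power: S = V·I* = 163.5 - j550.2 VA.
Step 7 — Real power: P = Re(S) = 163.5 W.
Step 8 — Reactive power: Q = Im(S) = -550.2 VAR.
Step 9 — Apparent power: |S| = 573.9 VA.
Step 10 — Power factor: PF = P/|S| = 0.2848 (leading).

(a) P = 163.5 W  (b) Q = -550.2 VAR  (c) S = 573.9 VA  (d) PF = 0.2848 (leading)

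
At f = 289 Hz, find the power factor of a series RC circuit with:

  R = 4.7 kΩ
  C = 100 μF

Step 1 — Angular frequency: ω = 2π·f = 2π·289 = 1816 rad/s.
Step 2 — Component impedances:
  R: Z = R = 4700 Ω
  C: Z = 1/(jωC) = -j/(ω·C) = 0 - j5.507 Ω
Step 3 — Series combination: Z_total = R + C = 4700 - j5.507 Ω = 4700∠-0.1° Ω.
Step 4 — Power factor: PF = cos(φ) = Re(Z)/|Z| = 4700/4700 = 1.
Step 5 — Type: Im(Z) = -5.507 ⇒ leading (phase φ = -0.1°).

PF = 1 (leading, φ = -0.1°)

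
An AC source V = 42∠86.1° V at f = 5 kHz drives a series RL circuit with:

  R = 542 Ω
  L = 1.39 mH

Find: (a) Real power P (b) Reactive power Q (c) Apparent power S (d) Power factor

Step 1 — Angular frequency: ω = 2π·f = 2π·5000 = 3.142e+04 rad/s.
Step 2 — Component impedances:
  R: Z = R = 542 Ω
  L: Z = jωL = j·3.142e+04·0.00139 = 0 + j43.67 Ω
Step 3 — Series combination: Z_total = R + L = 542 + j43.67 Ω = 543.8∠4.6° Ω.
Step 4 — Source phasor: V = 42∠86.1° V = 2.857 + j41.9 V.
Step 5 — Current: I = V / Z = 0.01143 + j0.07639 A = 0.07724∠81.5° A.
Step 6 — Complex power: S = V·I* = 3.234 + j0.2605 VA.
Step 7 — Real power: P = Re(S) = 3.234 W.
Step 8 — Reactive power: Q = Im(S) = 0.2605 VAR.
Step 9 — Apparent power: |S| = 3.244 VA.
Step 10 — Power factor: PF = P/|S| = 0.9968 (lagging).

(a) P = 3.234 W  (b) Q = 0.2605 VAR  (c) S = 3.244 VA  (d) PF = 0.9968 (lagging)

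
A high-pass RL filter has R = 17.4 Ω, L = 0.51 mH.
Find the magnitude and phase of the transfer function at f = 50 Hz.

Step 1 — Angular frequency: ω = 2π·50 = 314.2 rad/s.
Step 2 — Transfer function: H(jω) = jωL/(R + jωL).
Step 3 — Numerator jωL = j·0.1602; denominator R + jωL = 17.4 + j0.1602.
Step 4 — H = 8.478e-05 + j0.009207.
Step 5 — Magnitude: |H| = 0.009208 (-40.7 dB); phase: φ = 89.5°.

|H| = 0.009208 (-40.7 dB), φ = 89.5°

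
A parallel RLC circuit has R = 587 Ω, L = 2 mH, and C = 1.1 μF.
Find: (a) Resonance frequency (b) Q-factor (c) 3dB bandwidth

Step 1 — Resonance: ω₀ = 1/√(LC) = 1/√(0.002·1.1e-06) = 2.132e+04 rad/s.
Step 2 — f₀ = ω₀/(2π) = 3393 Hz.
Step 3 — Parallel Q: Q = R/(ω₀L) = 587/(2.132e+04·0.002) = 13.77.
Step 4 — Bandwidth: Δω = ω₀/Q = 1549 rad/s; BW = Δω/(2π) = 246.5 Hz.

(a) f₀ = 3393 Hz  (b) Q = 13.77  (c) BW = 246.5 Hz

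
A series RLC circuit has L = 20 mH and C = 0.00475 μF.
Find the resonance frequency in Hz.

Step 1 — Resonance condition Im(Z)=0 gives ω₀ = 1/√(LC).
Step 2 — ω₀ = 1/√(0.02·4.75e-09) = 1.026e+05 rad/s.
Step 3 — f₀ = ω₀/(2π) = 1.633e+04 Hz.

f₀ = 1.633e+04 Hz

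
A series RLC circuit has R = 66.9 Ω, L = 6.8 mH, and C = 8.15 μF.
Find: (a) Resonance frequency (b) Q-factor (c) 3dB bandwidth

Step 1 — Resonance: ω₀ = 1/√(LC) = 1/√(0.0068·8.15e-06) = 4248 rad/s.
Step 2 — f₀ = ω₀/(2π) = 676.1 Hz.
Step 3 — Series Q: Q = ω₀L/R = 4248·0.0068/66.9 = 0.4318.
Step 4 — Bandwidth: Δω = ω₀/Q = 9838 rad/s; BW = Δω/(2π) = 1566 Hz.

(a) f₀ = 676.1 Hz  (b) Q = 0.4318  (c) BW = 1566 Hz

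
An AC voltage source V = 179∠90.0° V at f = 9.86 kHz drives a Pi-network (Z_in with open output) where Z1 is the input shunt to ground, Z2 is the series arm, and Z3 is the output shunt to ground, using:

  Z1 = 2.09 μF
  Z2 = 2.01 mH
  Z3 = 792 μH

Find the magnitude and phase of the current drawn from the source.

Step 1 — Angular frequency: ω = 2π·f = 2π·9860 = 6.195e+04 rad/s.
Step 2 — Component impedances:
  Z1: Z = 1/(jωC) = -j/(ω·C) = 0 - j7.723 Ω
  Z2: Z = jωL = j·6.195e+04·0.00201 = 0 + j124.5 Ω
  Z3: Z = jωL = j·6.195e+04·0.000792 = 0 + j49.07 Ω
Step 3 — With open output, the series arm Z2 and the output shunt Z3 appear in series to ground: Z2 + Z3 = 0 + j173.6 Ω.
Step 4 — Parallel with input shunt Z1: Z_in = Z1 || (Z2 + Z3) = 0 - j8.083 Ω = 8.083∠-90.0° Ω.
Step 5 — Source phasor: V = 179∠90.0° V = 0 + j179 V.
Step 6 — Ohm's law: I = V / Z_total = (0 + j179) / (0 - j8.083) = -22.15 A.
Step 7 — Convert to polar: |I| = 22.15 A, ∠I = 180.0°.

I = 22.15∠180.0° A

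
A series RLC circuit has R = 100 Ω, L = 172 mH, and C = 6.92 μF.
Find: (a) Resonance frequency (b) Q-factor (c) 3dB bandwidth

Step 1 — Resonance: ω₀ = 1/√(LC) = 1/√(0.172·6.92e-06) = 916.6 rad/s.
Step 2 — f₀ = ω₀/(2π) = 145.9 Hz.
Step 3 — Series Q: Q = ω₀L/R = 916.6·0.172/100 = 1.577.
Step 4 — Bandwidth: Δω = ω₀/Q = 581.4 rad/s; BW = Δω/(2π) = 92.53 Hz.

(a) f₀ = 145.9 Hz  (b) Q = 1.577  (c) BW = 92.53 Hz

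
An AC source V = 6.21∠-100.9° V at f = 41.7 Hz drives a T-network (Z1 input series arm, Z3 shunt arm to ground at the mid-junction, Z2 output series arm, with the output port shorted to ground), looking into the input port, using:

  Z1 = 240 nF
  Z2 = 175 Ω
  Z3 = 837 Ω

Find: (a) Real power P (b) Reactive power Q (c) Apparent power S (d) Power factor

Step 1 — Angular frequency: ω = 2π·f = 2π·41.7 = 262 rad/s.
Step 2 — Component impedances:
  Z1: Z = 1/(jωC) = -j/(ω·C) = 0 - j1.59e+04 Ω
  Z2: Z = R = 175 Ω
  Z3: Z = R = 837 Ω
Step 3 — With the output port shorted to ground, the output series arm Z2 runs from the junction to ground; the shunt arm Z3 also runs from the junction to ground. They appear in parallel: Z3 || Z2 = 144.7 Ω.
Step 4 — Series with input arm Z1: Z_in = Z1 + (Z3 || Z2) = 144.7 - j1.59e+04 Ω = 1.59e+04∠-89.5° Ω.
Step 5 — Source phasor: V = 6.21∠-100.9° V = -1.174 - j6.098 V.
Step 6 — Current: I = V / Z = 0.0003827 - j7.732e-05 A = 0.0003905∠-11.4° A.
Step 7 — Complex power: S = V·I* = 2.207e-05 - j0.002425 VA.
Step 8 — Real power: P = Re(S) = 2.207e-05 W.
Step 9 — Reactive power: Q = Im(S) = -0.002425 VAR.
Step 10 — Apparent power: |S| = 0.002425 VA.
Step 11 — Power factor: PF = P/|S| = 0.009101 (leading).

(a) P = 2.207e-05 W  (b) Q = -0.002425 VAR  (c) S = 0.002425 VA  (d) PF = 0.009101 (leading)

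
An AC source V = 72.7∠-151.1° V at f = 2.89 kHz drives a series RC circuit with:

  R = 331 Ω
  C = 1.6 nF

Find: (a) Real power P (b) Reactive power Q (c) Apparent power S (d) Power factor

Step 1 — Angular frequency: ω = 2π·f = 2π·2890 = 1.816e+04 rad/s.
Step 2 — Component impedances:
  R: Z = R = 331 Ω
  C: Z = 1/(jωC) = -j/(ω·C) = 0 - j3.442e+04 Ω
Step 3 — Series combination: Z_total = R + C = 331 - j3.442e+04 Ω = 3.442e+04∠-89.4° Ω.
Step 4 — Source phasor: V = 72.7∠-151.1° V = -63.65 - j35.13 V.
Step 5 — Current: I = V / Z = 0.001003 - j0.001859 A = 0.002112∠-61.7° A.
Step 6 — Complex power: S = V·I* = 0.001477 - j0.1535 VA.
Step 7 — Real power: P = Re(S) = 0.001477 W.
Step 8 — Reactive power: Q = Im(S) = -0.1535 VAR.
Step 9 — Apparent power: |S| = 0.1535 VA.
Step 10 — Power factor: PF = P/|S| = 0.009616 (leading).

(a) P = 0.001477 W  (b) Q = -0.1535 VAR  (c) S = 0.1535 VA  (d) PF = 0.009616 (leading)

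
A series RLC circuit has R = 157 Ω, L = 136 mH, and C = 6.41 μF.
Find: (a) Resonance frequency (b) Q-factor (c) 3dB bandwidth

Step 1 — Resonance condition Im(Z)=0 gives ω₀ = 1/√(LC).
Step 2 — ω₀ = 1/√(0.136·6.41e-06) = 1071 rad/s.
Step 3 — f₀ = ω₀/(2π) = 170.5 Hz.
Step 4 — Series Q: Q = ω₀L/R = 1071·0.136/157 = 0.9278.
Step 5 — 3dB bandwidth: Δω = ω₀/Q = 1154 rad/s; BW = Δω/(2π) = 183.7 Hz.

(a) f₀ = 170.5 Hz  (b) Q = 0.9278  (c) BW = 183.7 Hz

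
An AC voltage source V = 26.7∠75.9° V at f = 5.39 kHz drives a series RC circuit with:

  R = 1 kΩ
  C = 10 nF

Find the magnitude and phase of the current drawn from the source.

Step 1 — Angular frequency: ω = 2π·f = 2π·5390 = 3.387e+04 rad/s.
Step 2 — Component impedances:
  R: Z = R = 1000 Ω
  C: Z = 1/(jωC) = -j/(ω·C) = 0 - j2953 Ω
Step 3 — Series combination: Z_total = R + C = 1000 - j2953 Ω = 3118∠-71.3° Ω.
Step 4 — Source phasor: V = 26.7∠75.9° V = 6.505 + j25.9 V.
Step 5 — Ohm's law: I = V / Z_total = (6.505 + j25.9) / (1000 - j2953) = -0.007198 + j0.004641 A.
Step 6 — Convert to polar: |I| = 0.008565 A, ∠I = 147.2°.

I = 0.008565∠147.2° A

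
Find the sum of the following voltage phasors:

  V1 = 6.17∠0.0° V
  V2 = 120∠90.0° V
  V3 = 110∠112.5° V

Step 1 — Convert each phasor to rectangular form:
  V1 = 6.17·(cos(0.0°) + j·sin(0.0°)) = 6.17 V
  V2 = 120·(cos(90.0°) + j·sin(90.0°)) = 0 + j120 V
  V3 = 110·(cos(112.5°) + j·sin(112.5°)) = -42.1 + j101.6 V
Step 2 — Sum components: V_total = -35.93 + j221.6 V.
Step 3 — Convert to polar: |V_total| = 224.5 V, ∠V_total = 99.2°.

V_total = 224.5∠99.2° V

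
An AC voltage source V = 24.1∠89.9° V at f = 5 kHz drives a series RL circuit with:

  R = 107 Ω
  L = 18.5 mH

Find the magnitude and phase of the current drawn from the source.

Step 1 — Angular frequency: ω = 2π·f = 2π·5000 = 3.142e+04 rad/s.
Step 2 — Component impedances:
  R: Z = R = 107 Ω
  L: Z = jωL = j·3.142e+04·0.0185 = 0 + j581.2 Ω
Step 3 — Series combination: Z_total = R + L = 107 + j581.2 Ω = 591∠79.6° Ω.
Step 4 — Source phasor: V = 24.1∠89.9° V = 0.04206 + j24.1 V.
Step 5 — Ohm's law: I = V / Z_total = (0.04206 + j24.1) / (107 + j581.2) = 0.04012 + j0.007314 A.
Step 6 — Convert to polar: |I| = 0.04078 A, ∠I = 10.3°.

I = 0.04078∠10.3° A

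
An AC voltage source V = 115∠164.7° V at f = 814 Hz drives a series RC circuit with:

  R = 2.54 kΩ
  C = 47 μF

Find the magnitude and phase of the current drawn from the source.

Step 1 — Angular frequency: ω = 2π·f = 2π·814 = 5115 rad/s.
Step 2 — Component impedances:
  R: Z = R = 2540 Ω
  C: Z = 1/(jωC) = -j/(ω·C) = 0 - j4.16 Ω
Step 3 — Series combination: Z_total = R + C = 2540 - j4.16 Ω = 2540∠-0.1° Ω.
Step 4 — Source phasor: V = 115∠164.7° V = -110.9 + j30.35 V.
Step 5 — Ohm's law: I = V / Z_total = (-110.9 + j30.35) / (2540 - j4.16) = -0.04369 + j0.01188 A.
Step 6 — Convert to polar: |I| = 0.04528 A, ∠I = 164.8°.

I = 0.04528∠164.8° A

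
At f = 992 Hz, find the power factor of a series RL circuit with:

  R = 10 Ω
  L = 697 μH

Step 1 — Angular frequency: ω = 2π·f = 2π·992 = 6233 rad/s.
Step 2 — Component impedances:
  R: Z = R = 10 Ω
  L: Z = jωL = j·6233·0.000697 = 0 + j4.344 Ω
Step 3 — Series combination: Z_total = R + L = 10 + j4.344 Ω = 10.9∠23.5° Ω.
Step 4 — Power factor: PF = cos(φ) = Re(Z)/|Z| = 10/10.903 = 0.9172.
Step 5 — Type: Im(Z) = 4.344 ⇒ lagging (phase φ = 23.5°).

PF = 0.9172 (lagging, φ = 23.5°)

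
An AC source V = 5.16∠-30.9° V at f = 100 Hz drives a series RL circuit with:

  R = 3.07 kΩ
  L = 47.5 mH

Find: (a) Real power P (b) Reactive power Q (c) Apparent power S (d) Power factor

Step 1 — Angular frequency: ω = 2π·f = 2π·100 = 628.3 rad/s.
Step 2 — Component impedances:
  R: Z = R = 3070 Ω
  L: Z = jωL = j·628.3·0.0475 = 0 + j29.85 Ω
Step 3 — Series combination: Z_total = R + L = 3070 + j29.85 Ω = 3070∠0.6° Ω.
Step 4 — Source phasor: V = 5.16∠-30.9° V = 4.428 - j2.65 V.
Step 5 — Current: I = V / Z = 0.001434 - j0.0008771 A = 0.001681∠-31.5° A.
Step 6 — Complex power: S = V·I* = 0.008672 + j8.431e-05 VA.
Step 7 — Real power: P = Re(S) = 0.008672 W.
Step 8 — Reactive power: Q = Im(S) = 8.431e-05 VAR.
Step 9 — Apparent power: |S| = 0.008672 VA.
Step 10 — Power factor: PF = P/|S| = 1 (lagging).

(a) P = 0.008672 W  (b) Q = 8.431e-05 VAR  (c) S = 0.008672 VA  (d) PF = 1 (lagging)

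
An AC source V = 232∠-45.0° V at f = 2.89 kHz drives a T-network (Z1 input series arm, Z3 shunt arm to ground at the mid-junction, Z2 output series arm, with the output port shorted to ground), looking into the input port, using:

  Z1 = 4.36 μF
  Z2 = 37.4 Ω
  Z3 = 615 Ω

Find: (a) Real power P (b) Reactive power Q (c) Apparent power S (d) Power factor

Step 1 — Angular frequency: ω = 2π·f = 2π·2890 = 1.816e+04 rad/s.
Step 2 — Component impedances:
  Z1: Z = 1/(jωC) = -j/(ω·C) = 0 - j12.63 Ω
  Z2: Z = R = 37.4 Ω
  Z3: Z = R = 615 Ω
Step 3 — With the output port shorted to ground, the output series arm Z2 runs from the junction to ground; the shunt arm Z3 also runs from the junction to ground. They appear in parallel: Z3 || Z2 = 35.26 Ω.
Step 4 — Series with input arm Z1: Z_in = Z1 + (Z3 || Z2) = 35.26 - j12.63 Ω = 37.45∠-19.7° Ω.
Step 5 — Source phasor: V = 232∠-45.0° V = 164 - j164 V.
Step 6 — Current: I = V / Z = 5.601 - j2.646 A = 6.195∠-25.3° A.
Step 7 — Complex power: S = V·I* = 1353 - j484.7 VA.
Step 8 — Real power: P = Re(S) = 1353 W.
Step 9 — Reactive power: Q = Im(S) = -484.7 VAR.
Step 10 — Apparent power: |S| = 1437 VA.
Step 11 — Power factor: PF = P/|S| = 0.9414 (leading).

(a) P = 1353 W  (b) Q = -484.7 VAR  (c) S = 1437 VA  (d) PF = 0.9414 (leading)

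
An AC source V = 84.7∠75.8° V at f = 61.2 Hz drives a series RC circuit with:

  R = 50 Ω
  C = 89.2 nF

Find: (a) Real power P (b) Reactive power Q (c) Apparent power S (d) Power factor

Step 1 — Angular frequency: ω = 2π·f = 2π·61.2 = 384.5 rad/s.
Step 2 — Component impedances:
  R: Z = R = 50 Ω
  C: Z = 1/(jωC) = -j/(ω·C) = 0 - j2.915e+04 Ω
Step 3 — Series combination: Z_total = R + C = 50 - j2.915e+04 Ω = 2.915e+04∠-89.9° Ω.
Step 4 — Source phasor: V = 84.7∠75.8° V = 20.78 + j82.11 V.
Step 5 — Current: I = V / Z = -0.002815 + j0.0007175 A = 0.002905∠165.7° A.
Step 6 — Complex power: S = V·I* = 0.000422 - j0.2461 VA.
Step 7 — Real power: P = Re(S) = 0.000422 W.
Step 8 — Reactive power: Q = Im(S) = -0.2461 VAR.
Step 9 — Apparent power: |S| = 0.2461 VA.
Step 10 — Power factor: PF = P/|S| = 0.001715 (leading).

(a) P = 0.000422 W  (b) Q = -0.2461 VAR  (c) S = 0.2461 VA  (d) PF = 0.001715 (leading)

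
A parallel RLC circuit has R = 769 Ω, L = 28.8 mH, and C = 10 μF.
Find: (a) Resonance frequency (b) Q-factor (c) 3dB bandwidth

Step 1 — Resonance: ω₀ = 1/√(LC) = 1/√(0.0288·1e-05) = 1863 rad/s.
Step 2 — f₀ = ω₀/(2π) = 296.6 Hz.
Step 3 — Parallel Q: Q = R/(ω₀L) = 769/(1863·0.0288) = 14.33.
Step 4 — Bandwidth: Δω = ω₀/Q = 130 rad/s; BW = Δω/(2π) = 20.7 Hz.

(a) f₀ = 296.6 Hz  (b) Q = 14.33  (c) BW = 20.7 Hz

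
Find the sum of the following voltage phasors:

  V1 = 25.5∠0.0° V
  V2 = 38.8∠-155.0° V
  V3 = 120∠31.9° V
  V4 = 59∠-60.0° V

Step 1 — Convert each phasor to rectangular form:
  V1 = 25.5·(cos(0.0°) + j·sin(0.0°)) = 25.5 V
  V2 = 38.8·(cos(-155.0°) + j·sin(-155.0°)) = -35.16 - j16.4 V
  V3 = 120·(cos(31.9°) + j·sin(31.9°)) = 101.9 + j63.41 V
  V4 = 59·(cos(-60.0°) + j·sin(-60.0°)) = 29.5 - j51.1 V
Step 2 — Sum components: V_total = 121.7 - j4.08 V.
Step 3 — Convert to polar: |V_total| = 121.8 V, ∠V_total = -1.9°.

V_total = 121.8∠-1.9° V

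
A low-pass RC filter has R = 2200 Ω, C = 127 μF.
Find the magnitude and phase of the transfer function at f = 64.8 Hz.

Step 1 — Angular frequency: ω = 2π·64.8 = 407.2 rad/s.
Step 2 — Transfer function: H(jω) = 1/(1 + jωRC).
Step 3 — Denominator: 1 + jωRC = 1 + j·407.2·2200·0.000127 = 1 + j113.8.
Step 4 — H = 7.727e-05 - j0.00879.
Step 5 — Magnitude: |H| = 0.00879 (-41.1 dB); phase: φ = -89.5°.

|H| = 0.00879 (-41.1 dB), φ = -89.5°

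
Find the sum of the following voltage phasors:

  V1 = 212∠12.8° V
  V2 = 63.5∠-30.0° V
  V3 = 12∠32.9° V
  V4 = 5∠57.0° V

Step 1 — Convert each phasor to rectangular form:
  V1 = 212·(cos(12.8°) + j·sin(12.8°)) = 206.7 + j46.97 V
  V2 = 63.5·(cos(-30.0°) + j·sin(-30.0°)) = 54.99 - j31.75 V
  V3 = 12·(cos(32.9°) + j·sin(32.9°)) = 10.08 + j6.518 V
  V4 = 5·(cos(57.0°) + j·sin(57.0°)) = 2.723 + j4.193 V
Step 2 — Sum components: V_total = 274.5 + j25.93 V.
Step 3 — Convert to polar: |V_total| = 275.7 V, ∠V_total = 5.4°.

V_total = 275.7∠5.4° V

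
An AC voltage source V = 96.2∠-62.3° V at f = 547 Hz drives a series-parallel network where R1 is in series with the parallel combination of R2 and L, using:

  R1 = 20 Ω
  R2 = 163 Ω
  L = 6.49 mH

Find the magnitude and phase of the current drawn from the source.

Step 1 — Angular frequency: ω = 2π·f = 2π·547 = 3437 rad/s.
Step 2 — Component impedances:
  R1: Z = R = 20 Ω
  R2: Z = R = 163 Ω
  L: Z = jωL = j·3437·0.00649 = 0 + j22.31 Ω
Step 3 — Parallel branch: R2 || L = 1/(1/R2 + 1/L) = 2.996 + j21.9 Ω.
Step 4 — Series with R1: Z_total = R1 + (R2 || L) = 23 + j21.9 Ω = 31.75∠43.6° Ω.
Step 5 — Source phasor: V = 96.2∠-62.3° V = 44.72 - j85.17 V.
Step 6 — Ohm's law: I = V / Z_total = (44.72 - j85.17) / (23 + j21.9) = -0.8298 - j2.914 A.
Step 7 — Convert to polar: |I| = 3.03 A, ∠I = -105.9°.

I = 3.03∠-105.9° A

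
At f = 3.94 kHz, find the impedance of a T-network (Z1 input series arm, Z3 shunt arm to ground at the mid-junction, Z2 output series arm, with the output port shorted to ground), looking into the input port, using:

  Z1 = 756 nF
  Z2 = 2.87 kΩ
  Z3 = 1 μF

Step 1 — Angular frequency: ω = 2π·f = 2π·3940 = 2.476e+04 rad/s.
Step 2 — Component impedances:
  Z1: Z = 1/(jωC) = -j/(ω·C) = 0 - j53.43 Ω
  Z2: Z = R = 2870 Ω
  Z3: Z = 1/(jωC) = -j/(ω·C) = 0 - j40.39 Ω
Step 3 — With the output port shorted to ground, the output series arm Z2 runs from the junction to ground; the shunt arm Z3 also runs from the junction to ground. They appear in parallel: Z3 || Z2 = 0.5684 - j40.39 Ω.
Step 4 — Series with input arm Z1: Z_in = Z1 + (Z3 || Z2) = 0.5684 - j93.82 Ω = 93.82∠-89.7° Ω.

Z = 0.5684 - j93.82 Ω = 93.82∠-89.7° Ω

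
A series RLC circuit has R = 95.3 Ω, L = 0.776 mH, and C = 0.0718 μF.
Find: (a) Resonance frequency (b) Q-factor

Step 1 — Resonance condition Im(Z)=0 gives ω₀ = 1/√(LC).
Step 2 — ω₀ = 1/√(0.000776·7.18e-08) = 1.34e+05 rad/s.
Step 3 — f₀ = ω₀/(2π) = 2.132e+04 Hz.
Step 4 — Series Q: Q = ω₀L/R = 1.34e+05·0.000776/95.3 = 1.091.

(a) f₀ = 2.132e+04 Hz  (b) Q = 1.091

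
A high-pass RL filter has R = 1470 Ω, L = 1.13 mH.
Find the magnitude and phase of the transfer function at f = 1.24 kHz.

Step 1 — Angular frequency: ω = 2π·1240 = 7791 rad/s.
Step 2 — Transfer function: H(jω) = jωL/(R + jωL).
Step 3 — Numerator jωL = j·8.804; denominator R + jωL = 1470 + j8.804.
Step 4 — H = 3.587e-05 + j0.005989.
Step 5 — Magnitude: |H| = 0.005989 (-44.5 dB); phase: φ = 89.7°.

|H| = 0.005989 (-44.5 dB), φ = 89.7°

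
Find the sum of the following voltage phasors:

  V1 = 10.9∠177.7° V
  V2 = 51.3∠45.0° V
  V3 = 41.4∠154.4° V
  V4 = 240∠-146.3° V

Step 1 — Convert each phasor to rectangular form:
  V1 = 10.9·(cos(177.7°) + j·sin(177.7°)) = -10.89 + j0.4374 V
  V2 = 51.3·(cos(45.0°) + j·sin(45.0°)) = 36.27 + j36.27 V
  V3 = 41.4·(cos(154.4°) + j·sin(154.4°)) = -37.34 + j17.89 V
  V4 = 240·(cos(-146.3°) + j·sin(-146.3°)) = -199.7 - j133.2 V
Step 2 — Sum components: V_total = -211.6 - j78.56 V.
Step 3 — Convert to polar: |V_total| = 225.7 V, ∠V_total = -159.6°.

V_total = 225.7∠-159.6° V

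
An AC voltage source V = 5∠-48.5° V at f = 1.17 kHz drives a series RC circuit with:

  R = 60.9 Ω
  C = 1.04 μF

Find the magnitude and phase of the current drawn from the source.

Step 1 — Angular frequency: ω = 2π·f = 2π·1170 = 7351 rad/s.
Step 2 — Component impedances:
  R: Z = R = 60.9 Ω
  C: Z = 1/(jωC) = -j/(ω·C) = 0 - j130.8 Ω
Step 3 — Series combination: Z_total = R + C = 60.9 - j130.8 Ω = 144.3∠-65.0° Ω.
Step 4 — Source phasor: V = 5∠-48.5° V = 3.313 - j3.745 V.
Step 5 — Ohm's law: I = V / Z_total = (3.313 - j3.745) / (60.9 - j130.8) = 0.03322 + j0.009862 A.
Step 6 — Convert to polar: |I| = 0.03465 A, ∠I = 16.5°.

I = 0.03465∠16.5° A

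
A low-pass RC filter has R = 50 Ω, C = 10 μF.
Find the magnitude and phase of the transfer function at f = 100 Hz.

Step 1 — Angular frequency: ω = 2π·100 = 628.3 rad/s.
Step 2 — Transfer function: H(jω) = 1/(1 + jωRC).
Step 3 — Denominator: 1 + jωRC = 1 + j·628.3·50·1e-05 = 1 + j0.3142.
Step 4 — H = 0.9102 - j0.2859.
Step 5 — Magnitude: |H| = 0.954 (-0.4 dB); phase: φ = -17.4°.

|H| = 0.954 (-0.4 dB), φ = -17.4°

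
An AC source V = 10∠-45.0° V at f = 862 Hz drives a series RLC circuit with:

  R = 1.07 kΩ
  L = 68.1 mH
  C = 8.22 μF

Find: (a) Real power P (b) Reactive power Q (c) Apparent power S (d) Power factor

Step 1 — Angular frequency: ω = 2π·f = 2π·862 = 5416 rad/s.
Step 2 — Component impedances:
  R: Z = R = 1070 Ω
  L: Z = jωL = j·5416·0.0681 = 0 + j368.8 Ω
  C: Z = 1/(jωC) = -j/(ω·C) = 0 - j22.46 Ω
Step 3 — Series combination: Z_total = R + L + C = 1070 + j346.4 Ω = 1125∠17.9° Ω.
Step 4 — Source phasor: V = 10∠-45.0° V = 7.071 - j7.071 V.
Step 5 — Current: I = V / Z = 0.004045 - j0.007918 A = 0.008892∠-62.9° A.
Step 6 — Complex power: S = V·I* = 0.08459 + j0.02738 VA.
Step 7 — Real power: P = Re(S) = 0.08459 W.
Step 8 — Reactive power: Q = Im(S) = 0.02738 VAR.
Step 9 — Apparent power: |S| = 0.08892 VA.
Step 10 — Power factor: PF = P/|S| = 0.9514 (lagging).

(a) P = 0.08459 W  (b) Q = 0.02738 VAR  (c) S = 0.08892 VA  (d) PF = 0.9514 (lagging)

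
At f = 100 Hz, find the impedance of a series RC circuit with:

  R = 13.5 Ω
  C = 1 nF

Step 1 — Angular frequency: ω = 2π·f = 2π·100 = 628.3 rad/s.
Step 2 — Component impedances:
  R: Z = R = 13.5 Ω
  C: Z = 1/(jωC) = -j/(ω·C) = 0 - j1.592e+06 Ω
Step 3 — Series combination: Z_total = R + C = 13.5 - j1.592e+06 Ω = 1.592e+06∠-90.0° Ω.

Z = 13.5 - j1.592e+06 Ω = 1.592e+06∠-90.0° Ω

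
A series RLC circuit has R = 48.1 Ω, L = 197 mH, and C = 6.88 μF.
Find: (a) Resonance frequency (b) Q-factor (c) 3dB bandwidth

Step 1 — Resonance: ω₀ = 1/√(LC) = 1/√(0.197·6.88e-06) = 859 rad/s.
Step 2 — f₀ = ω₀/(2π) = 136.7 Hz.
Step 3 — Series Q: Q = ω₀L/R = 859·0.197/48.1 = 3.518.
Step 4 — Bandwidth: Δω = ω₀/Q = 244.2 rad/s; BW = Δω/(2π) = 38.86 Hz.

(a) f₀ = 136.7 Hz  (b) Q = 3.518  (c) BW = 38.86 Hz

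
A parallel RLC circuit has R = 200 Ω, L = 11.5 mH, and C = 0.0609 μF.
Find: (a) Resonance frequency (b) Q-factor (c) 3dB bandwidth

Step 1 — Resonance: ω₀ = 1/√(LC) = 1/√(0.0115·6.09e-08) = 3.779e+04 rad/s.
Step 2 — f₀ = ω₀/(2π) = 6014 Hz.
Step 3 — Parallel Q: Q = R/(ω₀L) = 200/(3.779e+04·0.0115) = 0.4602.
Step 4 — Bandwidth: Δω = ω₀/Q = 8.21e+04 rad/s; BW = Δω/(2π) = 1.307e+04 Hz.

(a) f₀ = 6014 Hz  (b) Q = 0.4602  (c) BW = 1.307e+04 Hz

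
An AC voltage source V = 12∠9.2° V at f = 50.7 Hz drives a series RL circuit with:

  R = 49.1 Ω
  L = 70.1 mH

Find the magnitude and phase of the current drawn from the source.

Step 1 — Angular frequency: ω = 2π·f = 2π·50.7 = 318.6 rad/s.
Step 2 — Component impedances:
  R: Z = R = 49.1 Ω
  L: Z = jωL = j·318.6·0.0701 = 0 + j22.33 Ω
Step 3 — Series combination: Z_total = R + L = 49.1 + j22.33 Ω = 53.94∠24.5° Ω.
Step 4 — Source phasor: V = 12∠9.2° V = 11.85 + j1.919 V.
Step 5 — Ohm's law: I = V / Z_total = (11.85 + j1.919) / (49.1 + j22.33) = 0.2146 - j0.05854 A.
Step 6 — Convert to polar: |I| = 0.2225 A, ∠I = -15.3°.

I = 0.2225∠-15.3° A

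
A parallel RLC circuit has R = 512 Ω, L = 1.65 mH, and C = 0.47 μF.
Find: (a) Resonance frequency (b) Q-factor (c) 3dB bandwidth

Step 1 — Resonance: ω₀ = 1/√(LC) = 1/√(0.00165·4.7e-07) = 3.591e+04 rad/s.
Step 2 — f₀ = ω₀/(2π) = 5715 Hz.
Step 3 — Parallel Q: Q = R/(ω₀L) = 512/(3.591e+04·0.00165) = 8.641.
Step 4 — Bandwidth: Δω = ω₀/Q = 4156 rad/s; BW = Δω/(2π) = 661.4 Hz.

(a) f₀ = 5715 Hz  (b) Q = 8.641  (c) BW = 661.4 Hz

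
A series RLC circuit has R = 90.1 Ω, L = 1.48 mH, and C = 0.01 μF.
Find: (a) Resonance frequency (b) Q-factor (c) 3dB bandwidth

Step 1 — Resonance: ω₀ = 1/√(LC) = 1/√(0.00148·1e-08) = 2.599e+05 rad/s.
Step 2 — f₀ = ω₀/(2π) = 4.137e+04 Hz.
Step 3 — Series Q: Q = ω₀L/R = 2.599e+05·0.00148/90.1 = 4.27.
Step 4 — Bandwidth: Δω = ω₀/Q = 6.088e+04 rad/s; BW = Δω/(2π) = 9689 Hz.

(a) f₀ = 4.137e+04 Hz  (b) Q = 4.27  (c) BW = 9689 Hz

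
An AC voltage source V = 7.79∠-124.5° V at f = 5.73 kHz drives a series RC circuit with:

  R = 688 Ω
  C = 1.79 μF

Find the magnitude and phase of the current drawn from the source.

Step 1 — Angular frequency: ω = 2π·f = 2π·5730 = 3.6e+04 rad/s.
Step 2 — Component impedances:
  R: Z = R = 688 Ω
  C: Z = 1/(jωC) = -j/(ω·C) = 0 - j15.52 Ω
Step 3 — Series combination: Z_total = R + C = 688 - j15.52 Ω = 688.2∠-1.3° Ω.
Step 4 — Source phasor: V = 7.79∠-124.5° V = -4.412 - j6.42 V.
Step 5 — Ohm's law: I = V / Z_total = (-4.412 - j6.42) / (688 - j15.52) = -0.0062 - j0.009471 A.
Step 6 — Convert to polar: |I| = 0.01132 A, ∠I = -123.2°.

I = 0.01132∠-123.2° A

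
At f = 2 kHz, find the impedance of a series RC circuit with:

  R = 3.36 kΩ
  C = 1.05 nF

Step 1 — Angular frequency: ω = 2π·f = 2π·2000 = 1.257e+04 rad/s.
Step 2 — Component impedances:
  R: Z = R = 3360 Ω
  C: Z = 1/(jωC) = -j/(ω·C) = 0 - j7.579e+04 Ω
Step 3 — Series combination: Z_total = R + C = 3360 - j7.579e+04 Ω = 7.586e+04∠-87.5° Ω.

Z = 3360 - j7.579e+04 Ω = 7.586e+04∠-87.5° Ω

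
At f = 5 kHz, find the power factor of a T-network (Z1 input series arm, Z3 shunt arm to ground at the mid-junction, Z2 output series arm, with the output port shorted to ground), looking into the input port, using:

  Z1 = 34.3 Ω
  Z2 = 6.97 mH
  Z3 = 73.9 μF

Step 1 — Angular frequency: ω = 2π·f = 2π·5000 = 3.142e+04 rad/s.
Step 2 — Component impedances:
  Z1: Z = R = 34.3 Ω
  Z2: Z = jωL = j·3.142e+04·0.00697 = 0 + j219 Ω
  Z3: Z = 1/(jωC) = -j/(ω·C) = 0 - j0.4307 Ω
Step 3 — With the output port shorted to ground, the output series arm Z2 runs from the junction to ground; the shunt arm Z3 also runs from the junction to ground. They appear in parallel: Z3 || Z2 = 0 - j0.4316 Ω.
Step 4 — Series with input arm Z1: Z_in = Z1 + (Z3 || Z2) = 34.3 - j0.4316 Ω = 34.3∠-0.7° Ω.
Step 5 — Power factor: PF = cos(φ) = Re(Z)/|Z| = 34.3/34.303 = 0.9999.
Step 6 — Type: Im(Z) = -0.4316 ⇒ leading (phase φ = -0.7°).

PF = 0.9999 (leading, φ = -0.7°)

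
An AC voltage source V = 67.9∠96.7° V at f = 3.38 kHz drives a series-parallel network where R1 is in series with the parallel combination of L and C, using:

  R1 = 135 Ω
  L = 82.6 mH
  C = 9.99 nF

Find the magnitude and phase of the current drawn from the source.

Step 1 — Angular frequency: ω = 2π·f = 2π·3380 = 2.124e+04 rad/s.
Step 2 — Component impedances:
  R1: Z = R = 135 Ω
  L: Z = jωL = j·2.124e+04·0.0826 = 0 + j1754 Ω
  C: Z = 1/(jωC) = -j/(ω·C) = 0 - j4713 Ω
Step 3 — Parallel branch: L || C = 1/(1/L + 1/C) = 0 + j2794 Ω.
Step 4 — Series with R1: Z_total = R1 + (L || C) = 135 + j2794 Ω = 2797∠87.2° Ω.
Step 5 — Source phasor: V = 67.9∠96.7° V = -7.922 + j67.44 V.
Step 6 — Ohm's law: I = V / Z_total = (-7.922 + j67.44) / (135 + j2794) = 0.02394 + j0.003992 A.
Step 7 — Convert to polar: |I| = 0.02427 A, ∠I = 9.5°.

I = 0.02427∠9.5° A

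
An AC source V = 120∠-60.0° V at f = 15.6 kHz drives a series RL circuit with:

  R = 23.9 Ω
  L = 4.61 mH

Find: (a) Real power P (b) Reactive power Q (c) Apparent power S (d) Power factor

Step 1 — Angular frequency: ω = 2π·f = 2π·1.56e+04 = 9.802e+04 rad/s.
Step 2 — Component impedances:
  R: Z = R = 23.9 Ω
  L: Z = jωL = j·9.802e+04·0.00461 = 0 + j451.9 Ω
Step 3 — Series combination: Z_total = R + L = 23.9 + j451.9 Ω = 452.5∠87.0° Ω.
Step 4 — Source phasor: V = 120∠-60.0° V = 60 - j103.9 V.
Step 5 — Current: I = V / Z = -0.2223 - j0.1445 A = 0.2652∠-147.0° A.
Step 6 — Complex power: S = V·I* = 1.681 + j31.78 VA.
Step 7 — Real power: P = Re(S) = 1.681 W.
Step 8 — Reactive power: Q = Im(S) = 31.78 VAR.
Step 9 — Apparent power: |S| = 31.82 VA.
Step 10 — Power factor: PF = P/|S| = 0.05282 (lagging).

(a) P = 1.681 W  (b) Q = 31.78 VAR  (c) S = 31.82 VA  (d) PF = 0.05282 (lagging)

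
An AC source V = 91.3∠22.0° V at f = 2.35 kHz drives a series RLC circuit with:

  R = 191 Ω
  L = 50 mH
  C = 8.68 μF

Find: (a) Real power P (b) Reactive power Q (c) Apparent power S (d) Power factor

Step 1 — Angular frequency: ω = 2π·f = 2π·2350 = 1.477e+04 rad/s.
Step 2 — Component impedances:
  R: Z = R = 191 Ω
  L: Z = jωL = j·1.477e+04·0.05 = 0 + j738.3 Ω
  C: Z = 1/(jωC) = -j/(ω·C) = 0 - j7.802 Ω
Step 3 — Series combination: Z_total = R + L + C = 191 + j730.5 Ω = 755∠75.3° Ω.
Step 4 — Source phasor: V = 91.3∠22.0° V = 84.65 + j34.2 V.
Step 5 — Current: I = V / Z = 0.07219 - j0.09701 A = 0.1209∠-53.3° A.
Step 6 — Complex power: S = V·I* = 2.793 + j10.68 VA.
Step 7 — Real power: P = Re(S) = 2.793 W.
Step 8 — Reactive power: Q = Im(S) = 10.68 VAR.
Step 9 — Apparent power: |S| = 11.04 VA.
Step 10 — Power factor: PF = P/|S| = 0.253 (lagging).

(a) P = 2.793 W  (b) Q = 10.68 VAR  (c) S = 11.04 VA  (d) PF = 0.253 (lagging)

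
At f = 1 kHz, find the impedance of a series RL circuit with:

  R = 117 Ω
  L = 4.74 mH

Step 1 — Angular frequency: ω = 2π·f = 2π·1000 = 6283 rad/s.
Step 2 — Component impedances:
  R: Z = R = 117 Ω
  L: Z = jωL = j·6283·0.00474 = 0 + j29.78 Ω
Step 3 — Series combination: Z_total = R + L = 117 + j29.78 Ω = 120.7∠14.3° Ω.

Z = 117 + j29.78 Ω = 120.7∠14.3° Ω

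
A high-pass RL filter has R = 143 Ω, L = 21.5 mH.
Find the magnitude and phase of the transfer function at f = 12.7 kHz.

Step 1 — Angular frequency: ω = 2π·1.27e+04 = 7.98e+04 rad/s.
Step 2 — Transfer function: H(jω) = jωL/(R + jωL).
Step 3 — Numerator jωL = j·1716; denominator R + jωL = 143 + j1716.
Step 4 — H = 0.9931 + j0.08278.
Step 5 — Magnitude: |H| = 0.9965 (-0.0 dB); phase: φ = 4.8°.

|H| = 0.9965 (-0.0 dB), φ = 4.8°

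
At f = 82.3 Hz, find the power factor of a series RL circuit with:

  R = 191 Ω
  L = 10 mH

Step 1 — Angular frequency: ω = 2π·f = 2π·82.3 = 517.1 rad/s.
Step 2 — Component impedances:
  R: Z = R = 191 Ω
  L: Z = jωL = j·517.1·0.01 = 0 + j5.171 Ω
Step 3 — Series combination: Z_total = R + L = 191 + j5.171 Ω = 191.1∠1.6° Ω.
Step 4 — Power factor: PF = cos(φ) = Re(Z)/|Z| = 191/191.07 = 0.9996.
Step 5 — Type: Im(Z) = 5.171 ⇒ lagging (phase φ = 1.6°).

PF = 0.9996 (lagging, φ = 1.6°)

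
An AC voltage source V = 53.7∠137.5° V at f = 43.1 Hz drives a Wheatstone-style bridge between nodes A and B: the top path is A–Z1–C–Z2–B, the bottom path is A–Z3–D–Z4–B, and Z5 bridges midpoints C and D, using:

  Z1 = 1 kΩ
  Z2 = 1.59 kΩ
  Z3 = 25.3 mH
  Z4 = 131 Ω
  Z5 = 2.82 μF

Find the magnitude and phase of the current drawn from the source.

Step 1 — Angular frequency: ω = 2π·f = 2π·43.1 = 270.8 rad/s.
Step 2 — Component impedances:
  Z1: Z = R = 1000 Ω
  Z2: Z = R = 1590 Ω
  Z3: Z = jωL = j·270.8·0.0253 = 0 + j6.851 Ω
  Z4: Z = R = 131 Ω
  Z5: Z = 1/(jωC) = -j/(ω·C) = 0 - j1309 Ω
Step 3 — Bridge requires nodal analysis (the Z5 bridge couples midpoints C and D, so the two paths cannot be reduced to a simple series/parallel combination). Setting node B to ground and injecting 1 A at node A, the 3-node admittance system at A, C, D solves to V_A = Z_AB = 123.8 + j4.901 Ω = 123.9∠2.3° Ω.
Step 4 — Source phasor: V = 53.7∠137.5° V = -39.59 + j36.28 V.
Step 5 — Ohm's law: I = V / Z_total = (-39.59 + j36.28) / (123.8 + j4.901) = -0.3078 + j0.3053 A.
Step 6 — Convert to polar: |I| = 0.4335 A, ∠I = 135.2°.

I = 0.4335∠135.2° A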